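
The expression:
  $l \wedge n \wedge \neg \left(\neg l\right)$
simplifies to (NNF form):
$l \wedge n$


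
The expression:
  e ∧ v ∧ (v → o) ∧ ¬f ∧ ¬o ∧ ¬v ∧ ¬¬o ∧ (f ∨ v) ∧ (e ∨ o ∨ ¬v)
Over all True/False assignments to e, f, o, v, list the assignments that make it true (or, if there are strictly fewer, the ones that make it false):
is never true.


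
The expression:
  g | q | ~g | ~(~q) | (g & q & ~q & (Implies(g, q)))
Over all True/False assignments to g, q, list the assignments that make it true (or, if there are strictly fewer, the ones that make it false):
is always true.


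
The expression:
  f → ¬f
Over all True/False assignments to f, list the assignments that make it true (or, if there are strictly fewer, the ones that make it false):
is true only for:
  f=False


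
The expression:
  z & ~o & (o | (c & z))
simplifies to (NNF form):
c & z & ~o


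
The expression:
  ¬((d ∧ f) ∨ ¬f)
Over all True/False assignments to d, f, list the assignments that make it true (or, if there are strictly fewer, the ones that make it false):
is true only for:
  d=False, f=True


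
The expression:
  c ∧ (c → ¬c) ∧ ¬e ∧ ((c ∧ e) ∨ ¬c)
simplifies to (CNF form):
False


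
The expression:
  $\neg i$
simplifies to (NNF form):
$\neg i$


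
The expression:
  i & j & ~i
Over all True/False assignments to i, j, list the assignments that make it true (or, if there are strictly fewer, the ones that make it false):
is never true.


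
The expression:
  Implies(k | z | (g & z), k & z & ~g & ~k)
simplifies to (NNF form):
~k & ~z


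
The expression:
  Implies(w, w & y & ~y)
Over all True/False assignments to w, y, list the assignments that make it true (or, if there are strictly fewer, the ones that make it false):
is true only for:
  w=False, y=False;
  w=False, y=True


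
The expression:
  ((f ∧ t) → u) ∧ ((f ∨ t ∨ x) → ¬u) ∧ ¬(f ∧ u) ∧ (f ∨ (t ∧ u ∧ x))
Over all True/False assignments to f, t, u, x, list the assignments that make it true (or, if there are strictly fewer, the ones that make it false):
is true only for:
  f=True, t=False, u=False, x=False;
  f=True, t=False, u=False, x=True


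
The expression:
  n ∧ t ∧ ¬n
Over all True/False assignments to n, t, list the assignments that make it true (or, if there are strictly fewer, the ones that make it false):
is never true.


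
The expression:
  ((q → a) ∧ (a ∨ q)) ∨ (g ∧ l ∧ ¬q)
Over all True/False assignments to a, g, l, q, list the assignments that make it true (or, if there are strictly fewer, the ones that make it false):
is false only for:
  a=False, g=False, l=False, q=False;
  a=False, g=False, l=False, q=True;
  a=False, g=False, l=True, q=False;
  a=False, g=False, l=True, q=True;
  a=False, g=True, l=False, q=False;
  a=False, g=True, l=False, q=True;
  a=False, g=True, l=True, q=True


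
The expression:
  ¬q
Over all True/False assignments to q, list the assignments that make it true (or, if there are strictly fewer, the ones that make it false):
is true only for:
  q=False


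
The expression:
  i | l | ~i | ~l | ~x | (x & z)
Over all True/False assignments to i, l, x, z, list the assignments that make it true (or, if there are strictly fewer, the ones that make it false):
is always true.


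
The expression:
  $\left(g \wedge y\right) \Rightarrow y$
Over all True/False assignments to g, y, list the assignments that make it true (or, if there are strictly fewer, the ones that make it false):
is always true.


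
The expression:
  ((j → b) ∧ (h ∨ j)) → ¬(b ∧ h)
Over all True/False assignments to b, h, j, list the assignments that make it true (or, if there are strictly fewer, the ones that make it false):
is false only for:
  b=True, h=True, j=False;
  b=True, h=True, j=True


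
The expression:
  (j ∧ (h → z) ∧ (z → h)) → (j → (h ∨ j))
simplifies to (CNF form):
True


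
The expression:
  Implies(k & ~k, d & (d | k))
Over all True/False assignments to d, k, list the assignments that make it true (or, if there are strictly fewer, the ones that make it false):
is always true.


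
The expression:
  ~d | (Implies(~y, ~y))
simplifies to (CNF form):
True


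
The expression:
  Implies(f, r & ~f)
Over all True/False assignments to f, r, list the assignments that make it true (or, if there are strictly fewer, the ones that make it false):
is true only for:
  f=False, r=False;
  f=False, r=True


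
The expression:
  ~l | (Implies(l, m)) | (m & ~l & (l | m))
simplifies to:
m | ~l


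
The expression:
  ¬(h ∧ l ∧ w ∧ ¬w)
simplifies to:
True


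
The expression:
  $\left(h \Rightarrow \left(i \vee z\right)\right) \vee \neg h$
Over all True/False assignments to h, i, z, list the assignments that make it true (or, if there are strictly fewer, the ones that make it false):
is false only for:
  h=True, i=False, z=False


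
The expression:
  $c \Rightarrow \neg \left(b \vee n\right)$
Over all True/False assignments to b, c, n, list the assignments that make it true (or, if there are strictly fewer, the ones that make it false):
is false only for:
  b=False, c=True, n=True;
  b=True, c=True, n=False;
  b=True, c=True, n=True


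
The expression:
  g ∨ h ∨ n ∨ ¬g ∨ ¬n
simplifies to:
True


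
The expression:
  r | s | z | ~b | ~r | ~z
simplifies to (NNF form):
True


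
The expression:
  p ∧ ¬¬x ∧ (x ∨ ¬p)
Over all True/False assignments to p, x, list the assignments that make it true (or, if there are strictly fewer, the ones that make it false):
is true only for:
  p=True, x=True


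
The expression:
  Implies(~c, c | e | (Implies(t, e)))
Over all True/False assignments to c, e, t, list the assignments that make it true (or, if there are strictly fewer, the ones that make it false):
is false only for:
  c=False, e=False, t=True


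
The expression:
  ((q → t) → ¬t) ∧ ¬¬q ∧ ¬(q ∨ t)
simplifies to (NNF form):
False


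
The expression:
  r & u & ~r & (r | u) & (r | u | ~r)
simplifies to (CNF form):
False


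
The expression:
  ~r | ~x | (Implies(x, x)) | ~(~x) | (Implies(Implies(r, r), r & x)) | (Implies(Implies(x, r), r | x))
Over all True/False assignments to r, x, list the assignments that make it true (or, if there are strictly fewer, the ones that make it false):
is always true.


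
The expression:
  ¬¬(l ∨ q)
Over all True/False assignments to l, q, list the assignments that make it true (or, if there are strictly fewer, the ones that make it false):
is false only for:
  l=False, q=False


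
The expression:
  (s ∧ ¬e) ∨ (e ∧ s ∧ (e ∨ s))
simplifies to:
s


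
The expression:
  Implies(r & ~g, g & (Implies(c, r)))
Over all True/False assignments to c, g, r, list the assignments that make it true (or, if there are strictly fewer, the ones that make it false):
is false only for:
  c=False, g=False, r=True;
  c=True, g=False, r=True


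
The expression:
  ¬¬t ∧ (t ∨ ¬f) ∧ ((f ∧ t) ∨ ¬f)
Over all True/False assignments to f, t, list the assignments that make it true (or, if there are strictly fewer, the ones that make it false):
is true only for:
  f=False, t=True;
  f=True, t=True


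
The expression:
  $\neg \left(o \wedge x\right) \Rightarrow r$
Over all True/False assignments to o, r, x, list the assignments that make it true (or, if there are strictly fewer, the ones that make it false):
is false only for:
  o=False, r=False, x=False;
  o=False, r=False, x=True;
  o=True, r=False, x=False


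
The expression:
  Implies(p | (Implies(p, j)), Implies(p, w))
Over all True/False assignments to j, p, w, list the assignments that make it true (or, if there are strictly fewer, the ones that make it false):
is false only for:
  j=False, p=True, w=False;
  j=True, p=True, w=False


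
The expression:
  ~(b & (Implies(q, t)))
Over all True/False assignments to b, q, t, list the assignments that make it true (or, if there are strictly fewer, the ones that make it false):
is false only for:
  b=True, q=False, t=False;
  b=True, q=False, t=True;
  b=True, q=True, t=True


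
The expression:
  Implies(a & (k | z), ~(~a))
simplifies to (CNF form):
True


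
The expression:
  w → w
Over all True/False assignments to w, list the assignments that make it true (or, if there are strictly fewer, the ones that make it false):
is always true.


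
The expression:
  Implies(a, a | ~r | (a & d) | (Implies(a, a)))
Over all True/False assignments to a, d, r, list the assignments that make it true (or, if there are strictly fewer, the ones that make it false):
is always true.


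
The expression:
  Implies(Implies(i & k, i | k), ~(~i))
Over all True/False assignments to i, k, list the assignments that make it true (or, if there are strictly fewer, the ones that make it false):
is true only for:
  i=True, k=False;
  i=True, k=True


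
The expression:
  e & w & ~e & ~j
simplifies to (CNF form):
False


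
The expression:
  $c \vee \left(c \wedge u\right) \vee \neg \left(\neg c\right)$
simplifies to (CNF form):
$c$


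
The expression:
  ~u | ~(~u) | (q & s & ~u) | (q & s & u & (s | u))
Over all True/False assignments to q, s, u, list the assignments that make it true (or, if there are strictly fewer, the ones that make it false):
is always true.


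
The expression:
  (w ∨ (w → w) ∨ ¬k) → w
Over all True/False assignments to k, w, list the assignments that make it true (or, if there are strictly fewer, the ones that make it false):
is true only for:
  k=False, w=True;
  k=True, w=True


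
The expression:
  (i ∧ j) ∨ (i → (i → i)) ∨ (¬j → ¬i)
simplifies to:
True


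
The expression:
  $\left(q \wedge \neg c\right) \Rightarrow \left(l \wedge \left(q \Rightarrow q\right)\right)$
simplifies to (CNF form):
$c \vee l \vee \neg q$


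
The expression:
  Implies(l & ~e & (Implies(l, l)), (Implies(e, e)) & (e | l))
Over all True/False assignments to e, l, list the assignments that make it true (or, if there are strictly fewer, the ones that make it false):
is always true.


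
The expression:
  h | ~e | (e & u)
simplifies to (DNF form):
h | u | ~e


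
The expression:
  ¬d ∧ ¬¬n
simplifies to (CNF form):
n ∧ ¬d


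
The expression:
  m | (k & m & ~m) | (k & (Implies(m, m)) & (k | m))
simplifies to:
k | m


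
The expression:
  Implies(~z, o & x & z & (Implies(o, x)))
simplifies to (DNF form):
z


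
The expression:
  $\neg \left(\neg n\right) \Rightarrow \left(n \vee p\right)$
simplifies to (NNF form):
$\text{True}$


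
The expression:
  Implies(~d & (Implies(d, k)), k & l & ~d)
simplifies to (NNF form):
d | (k & l)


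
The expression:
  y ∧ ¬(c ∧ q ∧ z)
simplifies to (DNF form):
(y ∧ ¬c) ∨ (y ∧ ¬q) ∨ (y ∧ ¬z)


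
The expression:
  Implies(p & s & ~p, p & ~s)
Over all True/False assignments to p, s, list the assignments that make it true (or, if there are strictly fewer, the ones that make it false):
is always true.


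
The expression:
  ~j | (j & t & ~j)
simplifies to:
~j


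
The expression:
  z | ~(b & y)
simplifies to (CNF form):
z | ~b | ~y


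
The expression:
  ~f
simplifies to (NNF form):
~f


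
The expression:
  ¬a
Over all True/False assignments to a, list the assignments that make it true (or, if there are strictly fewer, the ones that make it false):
is true only for:
  a=False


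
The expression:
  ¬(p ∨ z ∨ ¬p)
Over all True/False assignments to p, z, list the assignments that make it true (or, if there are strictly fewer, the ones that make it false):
is never true.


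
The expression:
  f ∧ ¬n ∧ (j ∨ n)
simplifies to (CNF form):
f ∧ j ∧ ¬n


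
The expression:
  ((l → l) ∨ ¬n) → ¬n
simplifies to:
¬n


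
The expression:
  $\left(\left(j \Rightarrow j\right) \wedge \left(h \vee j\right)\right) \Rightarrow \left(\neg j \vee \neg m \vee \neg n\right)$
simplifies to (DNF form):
$\neg j \vee \neg m \vee \neg n$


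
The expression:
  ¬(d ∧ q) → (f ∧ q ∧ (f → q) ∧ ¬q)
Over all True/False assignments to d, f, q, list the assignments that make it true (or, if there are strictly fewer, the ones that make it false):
is true only for:
  d=True, f=False, q=True;
  d=True, f=True, q=True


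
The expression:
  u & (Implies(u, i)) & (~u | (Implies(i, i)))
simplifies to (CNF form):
i & u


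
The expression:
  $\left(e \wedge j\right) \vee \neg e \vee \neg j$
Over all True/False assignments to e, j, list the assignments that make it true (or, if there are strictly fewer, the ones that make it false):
is always true.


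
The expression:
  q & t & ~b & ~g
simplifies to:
q & t & ~b & ~g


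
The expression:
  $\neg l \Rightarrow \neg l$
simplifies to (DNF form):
$\text{True}$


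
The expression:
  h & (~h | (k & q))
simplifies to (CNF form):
h & k & q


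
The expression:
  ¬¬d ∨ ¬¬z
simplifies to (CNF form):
d ∨ z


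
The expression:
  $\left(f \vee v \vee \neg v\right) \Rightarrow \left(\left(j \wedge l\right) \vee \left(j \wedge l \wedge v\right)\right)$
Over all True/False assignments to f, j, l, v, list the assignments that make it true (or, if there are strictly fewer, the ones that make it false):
is true only for:
  f=False, j=True, l=True, v=False;
  f=False, j=True, l=True, v=True;
  f=True, j=True, l=True, v=False;
  f=True, j=True, l=True, v=True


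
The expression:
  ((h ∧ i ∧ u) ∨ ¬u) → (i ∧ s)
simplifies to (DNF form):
(i ∧ s) ∨ (u ∧ ¬h) ∨ (u ∧ ¬i)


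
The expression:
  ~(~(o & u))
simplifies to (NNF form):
o & u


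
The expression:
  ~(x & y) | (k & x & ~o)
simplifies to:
~x | ~y | (k & ~o)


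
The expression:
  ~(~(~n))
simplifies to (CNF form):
~n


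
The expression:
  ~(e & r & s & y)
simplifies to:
~e | ~r | ~s | ~y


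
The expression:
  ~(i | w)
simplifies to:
~i & ~w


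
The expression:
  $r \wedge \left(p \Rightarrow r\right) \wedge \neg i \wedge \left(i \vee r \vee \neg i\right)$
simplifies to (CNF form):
$r \wedge \neg i$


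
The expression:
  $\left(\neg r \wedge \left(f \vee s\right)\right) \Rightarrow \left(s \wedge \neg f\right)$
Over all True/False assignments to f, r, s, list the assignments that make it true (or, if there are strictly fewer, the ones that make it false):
is false only for:
  f=True, r=False, s=False;
  f=True, r=False, s=True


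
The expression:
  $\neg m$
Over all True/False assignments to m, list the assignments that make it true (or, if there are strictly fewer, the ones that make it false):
is true only for:
  m=False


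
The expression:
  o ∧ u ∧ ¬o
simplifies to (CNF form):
False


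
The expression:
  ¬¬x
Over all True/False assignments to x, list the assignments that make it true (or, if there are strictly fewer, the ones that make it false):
is true only for:
  x=True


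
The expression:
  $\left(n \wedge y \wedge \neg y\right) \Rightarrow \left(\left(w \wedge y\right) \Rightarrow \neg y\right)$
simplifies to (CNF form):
$\text{True}$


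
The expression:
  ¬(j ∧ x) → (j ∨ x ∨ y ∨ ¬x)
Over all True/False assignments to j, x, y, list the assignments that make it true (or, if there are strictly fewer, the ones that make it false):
is always true.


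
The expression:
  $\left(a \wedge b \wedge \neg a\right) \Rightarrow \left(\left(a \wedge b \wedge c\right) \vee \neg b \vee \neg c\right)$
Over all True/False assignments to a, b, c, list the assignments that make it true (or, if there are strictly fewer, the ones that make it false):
is always true.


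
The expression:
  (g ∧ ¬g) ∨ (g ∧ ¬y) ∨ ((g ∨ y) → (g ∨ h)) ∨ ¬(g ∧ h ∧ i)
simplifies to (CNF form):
True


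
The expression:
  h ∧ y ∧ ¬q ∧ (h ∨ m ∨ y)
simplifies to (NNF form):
h ∧ y ∧ ¬q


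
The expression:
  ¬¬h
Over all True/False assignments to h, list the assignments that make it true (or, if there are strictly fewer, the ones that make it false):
is true only for:
  h=True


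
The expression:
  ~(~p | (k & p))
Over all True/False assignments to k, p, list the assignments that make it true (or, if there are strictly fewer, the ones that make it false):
is true only for:
  k=False, p=True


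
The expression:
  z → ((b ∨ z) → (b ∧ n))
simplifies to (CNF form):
(b ∨ ¬z) ∧ (n ∨ ¬z)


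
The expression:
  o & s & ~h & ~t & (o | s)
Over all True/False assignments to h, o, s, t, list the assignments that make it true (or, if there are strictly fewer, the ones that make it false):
is true only for:
  h=False, o=True, s=True, t=False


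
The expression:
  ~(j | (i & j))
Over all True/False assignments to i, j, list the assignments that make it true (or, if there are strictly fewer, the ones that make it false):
is true only for:
  i=False, j=False;
  i=True, j=False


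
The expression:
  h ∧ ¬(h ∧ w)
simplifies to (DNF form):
h ∧ ¬w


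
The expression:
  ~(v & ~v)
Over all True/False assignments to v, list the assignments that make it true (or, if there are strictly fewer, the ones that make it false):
is always true.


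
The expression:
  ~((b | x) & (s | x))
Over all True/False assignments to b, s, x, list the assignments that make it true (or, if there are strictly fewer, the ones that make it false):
is true only for:
  b=False, s=False, x=False;
  b=False, s=True, x=False;
  b=True, s=False, x=False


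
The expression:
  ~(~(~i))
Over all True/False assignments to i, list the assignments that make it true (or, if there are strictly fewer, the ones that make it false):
is true only for:
  i=False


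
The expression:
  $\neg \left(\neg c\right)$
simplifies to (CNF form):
$c$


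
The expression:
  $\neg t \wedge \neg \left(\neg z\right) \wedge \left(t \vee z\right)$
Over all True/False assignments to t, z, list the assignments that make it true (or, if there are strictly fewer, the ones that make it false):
is true only for:
  t=False, z=True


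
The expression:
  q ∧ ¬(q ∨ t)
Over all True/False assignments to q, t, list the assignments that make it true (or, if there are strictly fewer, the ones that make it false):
is never true.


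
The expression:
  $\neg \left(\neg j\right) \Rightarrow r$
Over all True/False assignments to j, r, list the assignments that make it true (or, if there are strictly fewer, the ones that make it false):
is false only for:
  j=True, r=False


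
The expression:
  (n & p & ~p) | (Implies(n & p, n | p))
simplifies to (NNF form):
True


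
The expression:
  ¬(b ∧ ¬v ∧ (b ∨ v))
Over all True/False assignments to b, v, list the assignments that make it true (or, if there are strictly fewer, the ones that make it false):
is false only for:
  b=True, v=False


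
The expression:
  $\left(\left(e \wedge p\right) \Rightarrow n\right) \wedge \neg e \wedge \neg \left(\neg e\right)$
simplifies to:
$\text{False}$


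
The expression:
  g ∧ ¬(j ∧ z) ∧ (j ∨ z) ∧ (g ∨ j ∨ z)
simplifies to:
g ∧ (j ∨ z) ∧ (¬j ∨ ¬z)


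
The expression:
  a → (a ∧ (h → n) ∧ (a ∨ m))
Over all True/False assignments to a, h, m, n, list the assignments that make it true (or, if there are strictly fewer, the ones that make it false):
is false only for:
  a=True, h=True, m=False, n=False;
  a=True, h=True, m=True, n=False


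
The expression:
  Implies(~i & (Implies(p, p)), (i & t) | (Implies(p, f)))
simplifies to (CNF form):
f | i | ~p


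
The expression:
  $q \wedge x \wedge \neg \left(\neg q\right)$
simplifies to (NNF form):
$q \wedge x$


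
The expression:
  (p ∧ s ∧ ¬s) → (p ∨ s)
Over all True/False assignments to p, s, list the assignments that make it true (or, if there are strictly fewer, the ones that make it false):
is always true.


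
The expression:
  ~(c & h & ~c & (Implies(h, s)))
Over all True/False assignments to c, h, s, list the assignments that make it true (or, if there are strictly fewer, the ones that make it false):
is always true.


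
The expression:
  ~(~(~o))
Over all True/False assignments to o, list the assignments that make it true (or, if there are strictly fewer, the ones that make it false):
is true only for:
  o=False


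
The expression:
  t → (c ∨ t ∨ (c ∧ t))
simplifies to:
True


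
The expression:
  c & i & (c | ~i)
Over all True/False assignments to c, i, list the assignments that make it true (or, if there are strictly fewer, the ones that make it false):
is true only for:
  c=True, i=True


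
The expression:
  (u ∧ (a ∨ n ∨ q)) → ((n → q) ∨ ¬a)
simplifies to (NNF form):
q ∨ ¬a ∨ ¬n ∨ ¬u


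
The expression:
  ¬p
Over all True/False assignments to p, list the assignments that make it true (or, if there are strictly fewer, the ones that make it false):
is true only for:
  p=False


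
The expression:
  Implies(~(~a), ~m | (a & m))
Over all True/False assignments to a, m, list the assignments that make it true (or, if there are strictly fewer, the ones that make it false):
is always true.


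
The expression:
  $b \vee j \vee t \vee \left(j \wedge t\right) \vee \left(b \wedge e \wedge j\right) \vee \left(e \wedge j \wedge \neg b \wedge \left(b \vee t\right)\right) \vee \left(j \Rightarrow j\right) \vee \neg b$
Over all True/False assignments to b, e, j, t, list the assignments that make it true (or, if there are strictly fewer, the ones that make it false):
is always true.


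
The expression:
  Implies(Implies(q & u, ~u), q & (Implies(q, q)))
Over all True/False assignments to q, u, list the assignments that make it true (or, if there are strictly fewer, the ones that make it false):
is true only for:
  q=True, u=False;
  q=True, u=True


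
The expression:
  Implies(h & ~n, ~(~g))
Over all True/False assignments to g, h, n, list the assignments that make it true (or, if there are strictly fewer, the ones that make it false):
is false only for:
  g=False, h=True, n=False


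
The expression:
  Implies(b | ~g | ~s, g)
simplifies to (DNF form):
g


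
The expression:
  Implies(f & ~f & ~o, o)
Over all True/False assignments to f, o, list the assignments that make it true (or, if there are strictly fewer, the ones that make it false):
is always true.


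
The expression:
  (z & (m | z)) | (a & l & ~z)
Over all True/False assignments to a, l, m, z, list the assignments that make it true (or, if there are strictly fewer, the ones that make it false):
is false only for:
  a=False, l=False, m=False, z=False;
  a=False, l=False, m=True, z=False;
  a=False, l=True, m=False, z=False;
  a=False, l=True, m=True, z=False;
  a=True, l=False, m=False, z=False;
  a=True, l=False, m=True, z=False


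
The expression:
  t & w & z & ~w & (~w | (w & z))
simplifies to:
False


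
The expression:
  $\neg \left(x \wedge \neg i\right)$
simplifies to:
$i \vee \neg x$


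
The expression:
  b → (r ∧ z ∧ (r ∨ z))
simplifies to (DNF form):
(r ∧ z) ∨ ¬b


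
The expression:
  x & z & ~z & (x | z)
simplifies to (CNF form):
False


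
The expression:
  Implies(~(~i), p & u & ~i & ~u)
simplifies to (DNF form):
~i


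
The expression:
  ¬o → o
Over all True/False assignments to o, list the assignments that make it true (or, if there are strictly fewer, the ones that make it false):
is true only for:
  o=True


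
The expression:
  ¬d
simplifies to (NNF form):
¬d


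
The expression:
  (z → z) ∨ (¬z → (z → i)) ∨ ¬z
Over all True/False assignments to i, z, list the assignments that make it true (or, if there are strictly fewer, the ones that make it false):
is always true.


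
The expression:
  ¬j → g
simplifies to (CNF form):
g ∨ j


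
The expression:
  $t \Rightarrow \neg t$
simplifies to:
$\neg t$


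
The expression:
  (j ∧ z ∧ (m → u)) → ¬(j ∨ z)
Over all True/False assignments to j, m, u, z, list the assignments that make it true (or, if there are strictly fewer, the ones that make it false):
is false only for:
  j=True, m=False, u=False, z=True;
  j=True, m=False, u=True, z=True;
  j=True, m=True, u=True, z=True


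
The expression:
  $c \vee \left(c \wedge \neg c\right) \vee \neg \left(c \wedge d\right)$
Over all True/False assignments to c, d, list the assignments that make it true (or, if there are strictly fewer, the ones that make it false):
is always true.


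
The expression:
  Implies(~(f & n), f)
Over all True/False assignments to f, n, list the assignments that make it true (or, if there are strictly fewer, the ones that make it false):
is true only for:
  f=True, n=False;
  f=True, n=True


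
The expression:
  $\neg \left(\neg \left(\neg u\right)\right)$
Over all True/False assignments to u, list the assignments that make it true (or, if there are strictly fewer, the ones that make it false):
is true only for:
  u=False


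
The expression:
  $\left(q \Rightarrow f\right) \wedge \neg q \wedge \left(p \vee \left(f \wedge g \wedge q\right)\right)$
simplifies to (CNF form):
$p \wedge \neg q$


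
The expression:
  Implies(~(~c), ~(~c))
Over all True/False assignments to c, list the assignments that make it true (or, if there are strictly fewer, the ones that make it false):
is always true.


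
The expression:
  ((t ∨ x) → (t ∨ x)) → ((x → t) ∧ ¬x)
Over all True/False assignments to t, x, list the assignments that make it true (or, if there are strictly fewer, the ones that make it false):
is true only for:
  t=False, x=False;
  t=True, x=False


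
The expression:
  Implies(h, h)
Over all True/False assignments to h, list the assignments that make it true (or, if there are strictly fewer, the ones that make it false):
is always true.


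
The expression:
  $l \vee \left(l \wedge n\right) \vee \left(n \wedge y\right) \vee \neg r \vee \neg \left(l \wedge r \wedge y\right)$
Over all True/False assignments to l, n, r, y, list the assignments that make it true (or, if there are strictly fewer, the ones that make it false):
is always true.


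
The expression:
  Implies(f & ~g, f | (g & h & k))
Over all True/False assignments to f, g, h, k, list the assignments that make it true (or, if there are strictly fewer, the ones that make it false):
is always true.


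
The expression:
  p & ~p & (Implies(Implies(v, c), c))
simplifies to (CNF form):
False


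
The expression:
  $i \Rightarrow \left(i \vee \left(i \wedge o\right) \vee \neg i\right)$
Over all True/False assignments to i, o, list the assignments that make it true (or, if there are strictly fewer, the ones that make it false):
is always true.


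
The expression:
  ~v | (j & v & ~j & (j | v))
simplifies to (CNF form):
~v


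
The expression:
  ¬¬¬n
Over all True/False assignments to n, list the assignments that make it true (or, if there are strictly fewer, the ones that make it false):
is true only for:
  n=False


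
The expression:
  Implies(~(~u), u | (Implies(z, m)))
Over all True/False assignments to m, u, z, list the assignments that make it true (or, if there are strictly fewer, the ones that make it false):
is always true.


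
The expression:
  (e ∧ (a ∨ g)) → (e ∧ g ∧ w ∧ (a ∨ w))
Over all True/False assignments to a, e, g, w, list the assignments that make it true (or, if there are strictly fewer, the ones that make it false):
is false only for:
  a=False, e=True, g=True, w=False;
  a=True, e=True, g=False, w=False;
  a=True, e=True, g=False, w=True;
  a=True, e=True, g=True, w=False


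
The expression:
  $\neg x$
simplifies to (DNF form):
$\neg x$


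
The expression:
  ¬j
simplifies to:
¬j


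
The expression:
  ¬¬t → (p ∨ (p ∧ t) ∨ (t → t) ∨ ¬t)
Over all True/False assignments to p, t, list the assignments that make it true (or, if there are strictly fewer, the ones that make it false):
is always true.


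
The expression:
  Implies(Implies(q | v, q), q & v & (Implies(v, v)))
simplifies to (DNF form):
v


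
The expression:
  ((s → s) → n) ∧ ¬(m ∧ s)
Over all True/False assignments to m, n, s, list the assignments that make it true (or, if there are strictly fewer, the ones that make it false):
is true only for:
  m=False, n=True, s=False;
  m=False, n=True, s=True;
  m=True, n=True, s=False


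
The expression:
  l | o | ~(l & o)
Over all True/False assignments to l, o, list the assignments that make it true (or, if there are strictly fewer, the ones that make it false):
is always true.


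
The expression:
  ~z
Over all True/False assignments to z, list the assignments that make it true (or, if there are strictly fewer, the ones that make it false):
is true only for:
  z=False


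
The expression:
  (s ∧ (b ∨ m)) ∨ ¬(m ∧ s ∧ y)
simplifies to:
True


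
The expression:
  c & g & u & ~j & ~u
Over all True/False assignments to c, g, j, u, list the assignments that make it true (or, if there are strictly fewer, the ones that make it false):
is never true.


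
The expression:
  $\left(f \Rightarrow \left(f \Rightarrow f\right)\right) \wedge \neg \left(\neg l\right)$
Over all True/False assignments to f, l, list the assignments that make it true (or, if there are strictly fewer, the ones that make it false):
is true only for:
  f=False, l=True;
  f=True, l=True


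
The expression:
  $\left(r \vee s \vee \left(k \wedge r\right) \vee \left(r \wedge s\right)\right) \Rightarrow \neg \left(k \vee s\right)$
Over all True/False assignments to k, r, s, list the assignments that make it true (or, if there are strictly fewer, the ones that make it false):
is true only for:
  k=False, r=False, s=False;
  k=False, r=True, s=False;
  k=True, r=False, s=False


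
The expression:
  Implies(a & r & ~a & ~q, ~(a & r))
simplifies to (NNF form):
True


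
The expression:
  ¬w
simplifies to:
¬w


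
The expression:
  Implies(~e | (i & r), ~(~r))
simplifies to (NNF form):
e | r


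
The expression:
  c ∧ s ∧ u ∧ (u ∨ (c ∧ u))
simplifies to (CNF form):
c ∧ s ∧ u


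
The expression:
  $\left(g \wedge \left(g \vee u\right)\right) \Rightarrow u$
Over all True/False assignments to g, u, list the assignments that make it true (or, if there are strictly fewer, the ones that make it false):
is false only for:
  g=True, u=False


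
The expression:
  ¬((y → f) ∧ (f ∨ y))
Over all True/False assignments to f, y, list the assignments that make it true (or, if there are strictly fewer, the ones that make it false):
is true only for:
  f=False, y=False;
  f=False, y=True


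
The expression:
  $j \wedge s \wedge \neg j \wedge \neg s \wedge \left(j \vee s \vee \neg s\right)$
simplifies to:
$\text{False}$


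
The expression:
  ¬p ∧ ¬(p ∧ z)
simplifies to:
¬p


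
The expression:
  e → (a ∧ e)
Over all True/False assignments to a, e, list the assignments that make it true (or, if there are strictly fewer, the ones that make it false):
is false only for:
  a=False, e=True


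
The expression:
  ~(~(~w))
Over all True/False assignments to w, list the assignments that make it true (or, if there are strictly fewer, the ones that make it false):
is true only for:
  w=False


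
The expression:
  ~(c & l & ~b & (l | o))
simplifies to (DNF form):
b | ~c | ~l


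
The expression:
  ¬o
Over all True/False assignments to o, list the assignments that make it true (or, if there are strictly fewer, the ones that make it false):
is true only for:
  o=False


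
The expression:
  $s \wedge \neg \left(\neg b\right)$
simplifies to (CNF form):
$b \wedge s$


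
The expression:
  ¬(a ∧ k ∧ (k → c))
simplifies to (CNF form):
¬a ∨ ¬c ∨ ¬k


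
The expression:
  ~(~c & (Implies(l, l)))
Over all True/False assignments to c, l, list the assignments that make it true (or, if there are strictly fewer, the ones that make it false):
is true only for:
  c=True, l=False;
  c=True, l=True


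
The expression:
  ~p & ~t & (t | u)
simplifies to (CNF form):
u & ~p & ~t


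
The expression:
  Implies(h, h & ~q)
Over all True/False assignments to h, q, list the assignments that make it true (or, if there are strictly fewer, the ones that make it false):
is false only for:
  h=True, q=True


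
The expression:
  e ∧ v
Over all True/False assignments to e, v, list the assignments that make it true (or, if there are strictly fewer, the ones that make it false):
is true only for:
  e=True, v=True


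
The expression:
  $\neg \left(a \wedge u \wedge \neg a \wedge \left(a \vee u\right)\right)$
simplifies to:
$\text{True}$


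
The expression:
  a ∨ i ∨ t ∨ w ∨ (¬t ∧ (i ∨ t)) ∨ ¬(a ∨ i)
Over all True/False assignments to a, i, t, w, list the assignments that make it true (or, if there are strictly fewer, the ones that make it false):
is always true.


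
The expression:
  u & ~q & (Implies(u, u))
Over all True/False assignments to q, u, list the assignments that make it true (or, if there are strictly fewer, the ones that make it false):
is true only for:
  q=False, u=True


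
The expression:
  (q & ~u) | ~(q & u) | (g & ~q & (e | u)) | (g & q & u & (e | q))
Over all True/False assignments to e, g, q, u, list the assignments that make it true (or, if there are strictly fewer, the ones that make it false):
is false only for:
  e=False, g=False, q=True, u=True;
  e=True, g=False, q=True, u=True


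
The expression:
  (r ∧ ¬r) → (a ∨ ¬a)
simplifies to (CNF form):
True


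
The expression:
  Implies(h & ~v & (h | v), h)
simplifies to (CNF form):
True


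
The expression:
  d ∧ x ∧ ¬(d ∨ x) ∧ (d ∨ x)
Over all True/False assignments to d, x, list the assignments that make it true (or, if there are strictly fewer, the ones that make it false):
is never true.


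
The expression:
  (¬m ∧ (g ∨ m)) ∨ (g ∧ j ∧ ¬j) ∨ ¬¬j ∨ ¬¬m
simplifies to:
g ∨ j ∨ m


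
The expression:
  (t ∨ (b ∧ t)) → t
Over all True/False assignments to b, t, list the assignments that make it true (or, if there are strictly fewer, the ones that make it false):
is always true.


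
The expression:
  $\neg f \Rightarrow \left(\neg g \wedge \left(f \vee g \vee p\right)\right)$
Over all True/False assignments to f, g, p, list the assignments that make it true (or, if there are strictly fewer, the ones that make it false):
is false only for:
  f=False, g=False, p=False;
  f=False, g=True, p=False;
  f=False, g=True, p=True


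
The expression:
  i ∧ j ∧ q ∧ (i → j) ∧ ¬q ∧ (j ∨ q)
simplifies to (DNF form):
False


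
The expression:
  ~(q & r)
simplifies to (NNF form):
~q | ~r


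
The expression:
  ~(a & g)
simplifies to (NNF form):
~a | ~g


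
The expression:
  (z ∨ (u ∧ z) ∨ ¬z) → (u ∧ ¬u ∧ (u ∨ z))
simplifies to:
False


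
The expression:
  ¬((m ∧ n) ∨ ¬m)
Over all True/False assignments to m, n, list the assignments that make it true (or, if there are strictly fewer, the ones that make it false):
is true only for:
  m=True, n=False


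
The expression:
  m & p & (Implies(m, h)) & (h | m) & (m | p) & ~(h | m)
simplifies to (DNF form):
False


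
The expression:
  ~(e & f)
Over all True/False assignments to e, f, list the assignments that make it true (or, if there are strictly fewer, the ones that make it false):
is false only for:
  e=True, f=True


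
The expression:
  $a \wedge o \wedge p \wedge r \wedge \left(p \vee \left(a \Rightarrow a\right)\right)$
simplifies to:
$a \wedge o \wedge p \wedge r$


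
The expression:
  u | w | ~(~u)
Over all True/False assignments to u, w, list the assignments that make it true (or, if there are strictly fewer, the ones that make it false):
is false only for:
  u=False, w=False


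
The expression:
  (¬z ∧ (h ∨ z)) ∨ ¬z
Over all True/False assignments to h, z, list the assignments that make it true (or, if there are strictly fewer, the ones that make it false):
is true only for:
  h=False, z=False;
  h=True, z=False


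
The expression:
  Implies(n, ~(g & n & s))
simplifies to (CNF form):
~g | ~n | ~s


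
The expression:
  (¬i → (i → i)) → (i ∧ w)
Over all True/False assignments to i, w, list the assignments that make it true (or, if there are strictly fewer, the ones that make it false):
is true only for:
  i=True, w=True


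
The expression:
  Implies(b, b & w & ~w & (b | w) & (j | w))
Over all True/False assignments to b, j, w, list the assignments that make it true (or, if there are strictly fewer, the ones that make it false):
is true only for:
  b=False, j=False, w=False;
  b=False, j=False, w=True;
  b=False, j=True, w=False;
  b=False, j=True, w=True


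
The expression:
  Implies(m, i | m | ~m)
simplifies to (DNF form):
True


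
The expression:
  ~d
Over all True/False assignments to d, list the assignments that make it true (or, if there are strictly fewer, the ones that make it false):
is true only for:
  d=False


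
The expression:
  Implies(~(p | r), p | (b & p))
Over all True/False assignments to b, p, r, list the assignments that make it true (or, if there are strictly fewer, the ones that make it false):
is false only for:
  b=False, p=False, r=False;
  b=True, p=False, r=False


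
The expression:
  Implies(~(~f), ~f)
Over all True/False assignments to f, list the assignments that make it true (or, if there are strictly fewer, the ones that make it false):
is true only for:
  f=False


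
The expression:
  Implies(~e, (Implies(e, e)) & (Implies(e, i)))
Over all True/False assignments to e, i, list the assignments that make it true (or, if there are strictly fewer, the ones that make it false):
is always true.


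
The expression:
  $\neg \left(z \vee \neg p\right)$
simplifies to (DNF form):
$p \wedge \neg z$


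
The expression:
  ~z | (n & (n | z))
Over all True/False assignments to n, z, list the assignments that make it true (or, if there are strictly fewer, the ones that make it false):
is false only for:
  n=False, z=True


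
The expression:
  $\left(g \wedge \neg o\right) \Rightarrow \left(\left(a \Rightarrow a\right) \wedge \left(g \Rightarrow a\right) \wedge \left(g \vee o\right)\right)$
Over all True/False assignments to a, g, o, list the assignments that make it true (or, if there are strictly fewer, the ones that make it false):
is false only for:
  a=False, g=True, o=False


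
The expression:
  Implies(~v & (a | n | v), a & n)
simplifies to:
v | (a & n) | (~a & ~n)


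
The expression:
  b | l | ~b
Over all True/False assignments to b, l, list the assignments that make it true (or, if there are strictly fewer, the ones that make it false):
is always true.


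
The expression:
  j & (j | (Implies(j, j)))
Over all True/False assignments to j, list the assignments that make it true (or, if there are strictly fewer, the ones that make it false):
is true only for:
  j=True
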